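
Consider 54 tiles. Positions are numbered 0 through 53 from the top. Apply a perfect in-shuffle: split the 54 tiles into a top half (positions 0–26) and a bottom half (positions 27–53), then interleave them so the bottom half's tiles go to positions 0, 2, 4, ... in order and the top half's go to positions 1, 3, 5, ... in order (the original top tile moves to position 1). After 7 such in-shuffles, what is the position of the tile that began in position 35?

Track the tile's position through each in-shuffle:
35 → 16 → 33 → 12 → 25 → 51 → 48 → 42

42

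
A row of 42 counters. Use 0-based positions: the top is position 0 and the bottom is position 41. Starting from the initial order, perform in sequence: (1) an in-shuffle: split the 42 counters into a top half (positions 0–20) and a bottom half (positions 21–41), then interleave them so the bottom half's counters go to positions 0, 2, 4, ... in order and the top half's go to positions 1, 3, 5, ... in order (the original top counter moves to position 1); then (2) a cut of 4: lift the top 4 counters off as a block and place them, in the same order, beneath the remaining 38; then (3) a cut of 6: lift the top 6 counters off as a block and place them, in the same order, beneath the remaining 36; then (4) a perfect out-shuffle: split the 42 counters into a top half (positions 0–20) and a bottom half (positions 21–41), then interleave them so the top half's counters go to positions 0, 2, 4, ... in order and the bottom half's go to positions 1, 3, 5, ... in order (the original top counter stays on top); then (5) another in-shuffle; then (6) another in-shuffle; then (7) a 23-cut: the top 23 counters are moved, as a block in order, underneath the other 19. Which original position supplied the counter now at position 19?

Undo the operations in reverse order, starting from position 19:
  undo op 7 (cut 23): 19 ← 0
  undo op 6 (in-shuffle, from bottom half): 0 ← 21
  undo op 5 (in-shuffle, from top half): 21 ← 10
  undo op 4 (out-shuffle, from top half): 10 ← 5
  undo op 3 (cut 6): 5 ← 11
  undo op 2 (cut 4): 11 ← 15
  undo op 1 (in-shuffle, from top half): 15 ← 7
So the counter at position 19 came from original position 7.

7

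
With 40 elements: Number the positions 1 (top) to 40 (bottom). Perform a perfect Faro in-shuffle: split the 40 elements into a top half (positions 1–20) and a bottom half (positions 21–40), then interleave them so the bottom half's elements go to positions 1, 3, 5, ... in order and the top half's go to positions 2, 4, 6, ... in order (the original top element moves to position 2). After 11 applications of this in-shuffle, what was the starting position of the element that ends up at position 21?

10

Work backwards from position 21, undoing one in-shuffle at a time:
21 ← 31 ← 36 ← 18 ← 9 ← 25 ← 33 ← 37 ← 39 ← 40 ← 20 ← 10
So the element now at position 21 started at position 10.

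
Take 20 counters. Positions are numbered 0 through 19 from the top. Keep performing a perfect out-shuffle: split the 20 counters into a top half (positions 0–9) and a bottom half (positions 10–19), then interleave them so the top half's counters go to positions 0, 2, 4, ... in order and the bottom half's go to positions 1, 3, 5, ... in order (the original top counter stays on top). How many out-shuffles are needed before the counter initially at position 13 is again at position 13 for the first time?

Follow position 13 under repeated out-shuffles:
13 → 7 → 14 → 9 → 18 → 17 → 15 → 11 → 3 → 6 → 12 → 5 → 10 → 1 → 2 → 4 → 8 → 16 → 13
It first returns after 18 out-shuffles.

18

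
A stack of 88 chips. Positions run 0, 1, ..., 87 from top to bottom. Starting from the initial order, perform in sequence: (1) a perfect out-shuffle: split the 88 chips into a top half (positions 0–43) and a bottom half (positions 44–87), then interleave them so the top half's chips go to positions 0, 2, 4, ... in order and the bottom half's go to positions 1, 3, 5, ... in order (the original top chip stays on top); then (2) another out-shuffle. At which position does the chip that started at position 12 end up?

48

Track the chip from position 12 forward through each operation:
  after op 1 (out-shuffle): 12 → 24
  after op 2 (out-shuffle): 24 → 48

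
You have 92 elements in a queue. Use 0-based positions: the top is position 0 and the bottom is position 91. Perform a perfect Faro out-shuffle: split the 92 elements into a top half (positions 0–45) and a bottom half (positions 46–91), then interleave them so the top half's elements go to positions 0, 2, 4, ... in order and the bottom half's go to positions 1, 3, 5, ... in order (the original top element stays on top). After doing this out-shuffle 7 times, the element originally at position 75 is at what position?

45

Track the element's position through each out-shuffle:
75 → 59 → 27 → 54 → 17 → 34 → 68 → 45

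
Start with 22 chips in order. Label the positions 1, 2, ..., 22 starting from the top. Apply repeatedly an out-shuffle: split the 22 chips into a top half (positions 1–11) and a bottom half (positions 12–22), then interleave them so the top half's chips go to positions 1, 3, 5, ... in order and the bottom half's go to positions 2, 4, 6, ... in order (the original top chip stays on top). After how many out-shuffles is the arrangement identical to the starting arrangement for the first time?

The out-shuffle permutes the 22 positions with cycle lengths [1, 1, 2, 3, 3, 6, 6].
Every chip is home exactly when every cycle has completed a whole number of laps, i.e. after lcm(1, 2, 3, 6) = 6 out-shuffles.

6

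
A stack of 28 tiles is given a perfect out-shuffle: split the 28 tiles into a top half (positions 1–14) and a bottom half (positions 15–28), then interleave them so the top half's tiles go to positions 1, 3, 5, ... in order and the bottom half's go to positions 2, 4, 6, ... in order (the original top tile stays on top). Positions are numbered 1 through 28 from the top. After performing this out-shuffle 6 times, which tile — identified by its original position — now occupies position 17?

8

Work backwards from position 17, undoing one out-shuffle at a time:
17 ← 9 ← 5 ← 3 ← 2 ← 15 ← 8
So the tile now at position 17 started at position 8.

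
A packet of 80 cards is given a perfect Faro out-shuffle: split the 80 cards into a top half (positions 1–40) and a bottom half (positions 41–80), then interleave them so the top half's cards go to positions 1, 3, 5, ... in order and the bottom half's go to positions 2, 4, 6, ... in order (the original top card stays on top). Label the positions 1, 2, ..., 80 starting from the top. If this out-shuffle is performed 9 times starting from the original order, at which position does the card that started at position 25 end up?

44

Track the card's position through each out-shuffle:
25 → 49 → 18 → 35 → 69 → 58 → 36 → 71 → 62 → 44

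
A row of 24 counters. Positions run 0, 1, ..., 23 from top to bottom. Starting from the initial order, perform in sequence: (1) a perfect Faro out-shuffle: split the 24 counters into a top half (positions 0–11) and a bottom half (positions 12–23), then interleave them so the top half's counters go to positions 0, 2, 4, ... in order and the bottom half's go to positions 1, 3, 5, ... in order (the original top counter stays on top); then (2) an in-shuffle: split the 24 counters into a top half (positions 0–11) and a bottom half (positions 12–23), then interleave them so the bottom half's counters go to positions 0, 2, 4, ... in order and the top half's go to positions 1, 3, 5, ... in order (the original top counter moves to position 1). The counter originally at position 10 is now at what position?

16

Track the counter from position 10 forward through each operation:
  after op 1 (out-shuffle): 10 → 20
  after op 2 (in-shuffle): 20 → 16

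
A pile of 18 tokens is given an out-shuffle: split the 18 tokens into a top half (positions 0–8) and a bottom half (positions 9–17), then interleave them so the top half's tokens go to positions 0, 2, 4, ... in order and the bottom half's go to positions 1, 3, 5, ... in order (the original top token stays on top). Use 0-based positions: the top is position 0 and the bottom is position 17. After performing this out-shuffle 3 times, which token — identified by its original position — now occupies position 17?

Work backwards from position 17, undoing one out-shuffle at a time:
17 ← 17 ← 17 ← 17
So the token now at position 17 started at position 17.

17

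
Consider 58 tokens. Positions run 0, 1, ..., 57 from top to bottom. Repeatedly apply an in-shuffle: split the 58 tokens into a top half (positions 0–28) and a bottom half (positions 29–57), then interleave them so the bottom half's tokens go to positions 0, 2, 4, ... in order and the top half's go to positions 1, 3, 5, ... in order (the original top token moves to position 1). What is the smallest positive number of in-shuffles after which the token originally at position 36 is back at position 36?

Follow position 36 under repeated in-shuffles:
36 → 14 → 29 → 0 → 1 → 3 → 7 → 15 → ... → 36 (length 58)
It first returns after 58 in-shuffles.

58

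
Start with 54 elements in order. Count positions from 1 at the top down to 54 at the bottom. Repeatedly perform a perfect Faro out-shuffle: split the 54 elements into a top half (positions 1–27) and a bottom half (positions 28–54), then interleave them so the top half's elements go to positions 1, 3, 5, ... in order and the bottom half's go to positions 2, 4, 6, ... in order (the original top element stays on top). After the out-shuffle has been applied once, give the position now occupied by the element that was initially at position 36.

18

Track the element's position through each out-shuffle:
36 → 18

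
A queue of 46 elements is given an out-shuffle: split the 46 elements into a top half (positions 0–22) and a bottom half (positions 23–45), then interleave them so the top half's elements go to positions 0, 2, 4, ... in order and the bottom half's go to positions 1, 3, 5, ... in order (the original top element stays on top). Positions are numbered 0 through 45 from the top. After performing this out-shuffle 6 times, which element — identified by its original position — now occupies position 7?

Work backwards from position 7, undoing one out-shuffle at a time:
7 ← 26 ← 13 ← 29 ← 37 ← 41 ← 43
So the element now at position 7 started at position 43.

43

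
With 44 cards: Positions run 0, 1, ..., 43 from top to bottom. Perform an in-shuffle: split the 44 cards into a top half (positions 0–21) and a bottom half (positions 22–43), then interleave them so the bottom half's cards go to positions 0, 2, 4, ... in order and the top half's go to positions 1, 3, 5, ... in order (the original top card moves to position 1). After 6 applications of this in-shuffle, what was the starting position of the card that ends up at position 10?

28

Work backwards from position 10, undoing one in-shuffle at a time:
10 ← 27 ← 13 ← 6 ← 25 ← 12 ← 28
So the card now at position 10 started at position 28.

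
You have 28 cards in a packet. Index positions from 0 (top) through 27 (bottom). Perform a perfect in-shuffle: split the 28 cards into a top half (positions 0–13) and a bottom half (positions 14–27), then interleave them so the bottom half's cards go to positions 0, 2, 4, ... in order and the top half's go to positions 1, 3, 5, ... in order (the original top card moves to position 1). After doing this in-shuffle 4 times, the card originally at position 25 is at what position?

Track the card's position through each in-shuffle:
25 → 22 → 16 → 4 → 9

9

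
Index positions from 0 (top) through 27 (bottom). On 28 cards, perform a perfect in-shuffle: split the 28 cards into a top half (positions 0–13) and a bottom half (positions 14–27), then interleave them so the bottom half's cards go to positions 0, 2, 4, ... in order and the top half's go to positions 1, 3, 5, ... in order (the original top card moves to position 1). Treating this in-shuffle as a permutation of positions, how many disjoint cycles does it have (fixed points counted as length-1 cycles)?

Trace each unvisited position around until it returns:
(0 1 3 7 15 2 ... len 28)
1 cycle in total.

1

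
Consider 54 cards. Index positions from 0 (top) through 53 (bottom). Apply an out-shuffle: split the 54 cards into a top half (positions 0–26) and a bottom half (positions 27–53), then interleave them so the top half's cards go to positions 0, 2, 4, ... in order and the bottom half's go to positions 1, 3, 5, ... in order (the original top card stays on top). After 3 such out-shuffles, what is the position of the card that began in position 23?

25

Track the card's position through each out-shuffle:
23 → 46 → 39 → 25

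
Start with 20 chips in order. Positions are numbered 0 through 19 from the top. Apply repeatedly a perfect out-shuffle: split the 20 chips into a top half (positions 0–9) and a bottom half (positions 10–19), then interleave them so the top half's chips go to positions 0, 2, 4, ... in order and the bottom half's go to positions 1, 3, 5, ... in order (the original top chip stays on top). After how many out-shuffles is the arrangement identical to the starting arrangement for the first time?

The out-shuffle permutes the 20 positions with cycle lengths [1, 1, 18].
Every chip is home exactly when every cycle has completed a whole number of laps, i.e. after lcm(1, 18) = 18 out-shuffles.

18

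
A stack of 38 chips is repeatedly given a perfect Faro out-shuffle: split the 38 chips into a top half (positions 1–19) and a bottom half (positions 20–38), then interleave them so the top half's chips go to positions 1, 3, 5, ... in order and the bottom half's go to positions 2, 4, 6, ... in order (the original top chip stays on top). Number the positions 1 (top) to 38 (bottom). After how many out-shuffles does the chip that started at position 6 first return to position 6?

Follow position 6 under repeated out-shuffles:
6 → 11 → 21 → 4 → 7 → 13 → 25 → 12 → ... → 6 (length 36)
It first returns after 36 out-shuffles.

36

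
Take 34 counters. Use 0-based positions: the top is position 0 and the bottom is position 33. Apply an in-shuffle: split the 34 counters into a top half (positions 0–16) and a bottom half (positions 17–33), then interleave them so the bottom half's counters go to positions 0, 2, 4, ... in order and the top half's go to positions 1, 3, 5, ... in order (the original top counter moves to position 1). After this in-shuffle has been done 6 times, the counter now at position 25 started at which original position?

Work backwards from position 25, undoing one in-shuffle at a time:
25 ← 12 ← 23 ← 11 ← 5 ← 2 ← 18
So the counter now at position 25 started at position 18.

18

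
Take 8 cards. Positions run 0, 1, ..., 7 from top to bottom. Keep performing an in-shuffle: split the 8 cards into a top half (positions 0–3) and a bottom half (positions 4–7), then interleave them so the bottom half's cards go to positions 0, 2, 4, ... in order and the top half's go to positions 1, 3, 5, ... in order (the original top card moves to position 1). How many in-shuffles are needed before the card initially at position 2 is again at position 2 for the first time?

Follow position 2 under repeated in-shuffles:
2 → 5 → 2
It first returns after 2 in-shuffles.

2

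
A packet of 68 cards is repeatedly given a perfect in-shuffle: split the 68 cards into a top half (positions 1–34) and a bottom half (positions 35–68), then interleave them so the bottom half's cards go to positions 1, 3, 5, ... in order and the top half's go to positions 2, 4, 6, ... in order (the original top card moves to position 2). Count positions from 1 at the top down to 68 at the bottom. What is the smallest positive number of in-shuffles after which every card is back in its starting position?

The in-shuffle permutes the 68 positions with cycle lengths [2, 11, 11, 22, 22].
Every card is home exactly when every cycle has completed a whole number of laps, i.e. after lcm(2, 11, 22) = 22 in-shuffles.

22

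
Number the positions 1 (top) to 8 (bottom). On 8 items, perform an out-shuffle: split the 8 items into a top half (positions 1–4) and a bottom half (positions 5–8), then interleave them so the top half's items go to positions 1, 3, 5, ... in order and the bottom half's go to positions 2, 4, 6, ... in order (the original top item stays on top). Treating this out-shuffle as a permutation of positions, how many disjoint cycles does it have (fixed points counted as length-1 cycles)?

4

Trace each unvisited position around until it returns:
(1) (2 3 5) (4 7 6) (8)
4 cycles in total.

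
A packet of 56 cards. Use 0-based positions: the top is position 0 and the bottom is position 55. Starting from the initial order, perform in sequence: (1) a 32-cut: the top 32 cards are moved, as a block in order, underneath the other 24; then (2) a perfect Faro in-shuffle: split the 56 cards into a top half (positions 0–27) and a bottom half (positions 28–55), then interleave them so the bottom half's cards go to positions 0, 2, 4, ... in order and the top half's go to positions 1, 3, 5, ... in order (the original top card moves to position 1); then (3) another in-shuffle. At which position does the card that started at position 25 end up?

Track the card from position 25 forward through each operation:
  after op 1 (cut 32): 25 → 49
  after op 2 (in-shuffle): 49 → 42
  after op 3 (in-shuffle): 42 → 28

28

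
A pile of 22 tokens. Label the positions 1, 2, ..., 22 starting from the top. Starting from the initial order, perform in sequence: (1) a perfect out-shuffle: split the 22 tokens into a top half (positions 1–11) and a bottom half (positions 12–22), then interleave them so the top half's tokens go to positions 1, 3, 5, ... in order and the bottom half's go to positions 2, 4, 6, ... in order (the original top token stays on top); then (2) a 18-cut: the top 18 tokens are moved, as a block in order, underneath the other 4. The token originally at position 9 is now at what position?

Track the token from position 9 forward through each operation:
  after op 1 (out-shuffle): 9 → 17
  after op 2 (cut 18): 17 → 21

21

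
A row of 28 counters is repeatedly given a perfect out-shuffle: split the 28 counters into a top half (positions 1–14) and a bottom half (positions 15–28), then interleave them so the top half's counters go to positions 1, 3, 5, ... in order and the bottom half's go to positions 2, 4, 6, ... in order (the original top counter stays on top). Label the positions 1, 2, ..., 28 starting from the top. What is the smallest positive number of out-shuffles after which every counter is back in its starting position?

The out-shuffle permutes the 28 positions with cycle lengths [1, 1, 2, 6, 18].
Every counter is home exactly when every cycle has completed a whole number of laps, i.e. after lcm(1, 2, 6, 18) = 18 out-shuffles.

18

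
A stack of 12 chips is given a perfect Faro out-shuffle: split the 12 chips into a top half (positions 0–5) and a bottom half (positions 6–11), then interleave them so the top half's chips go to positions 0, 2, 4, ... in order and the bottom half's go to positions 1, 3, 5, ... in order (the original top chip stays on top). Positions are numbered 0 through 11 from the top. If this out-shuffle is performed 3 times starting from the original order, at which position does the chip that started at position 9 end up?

Track the chip's position through each out-shuffle:
9 → 7 → 3 → 6

6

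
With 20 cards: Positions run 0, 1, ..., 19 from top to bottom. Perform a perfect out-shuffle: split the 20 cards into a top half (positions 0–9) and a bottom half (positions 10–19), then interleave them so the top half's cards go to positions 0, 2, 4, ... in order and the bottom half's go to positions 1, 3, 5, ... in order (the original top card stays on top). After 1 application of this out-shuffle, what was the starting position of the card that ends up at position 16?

8

Work backwards from position 16, undoing one out-shuffle at a time:
16 ← 8
So the card now at position 16 started at position 8.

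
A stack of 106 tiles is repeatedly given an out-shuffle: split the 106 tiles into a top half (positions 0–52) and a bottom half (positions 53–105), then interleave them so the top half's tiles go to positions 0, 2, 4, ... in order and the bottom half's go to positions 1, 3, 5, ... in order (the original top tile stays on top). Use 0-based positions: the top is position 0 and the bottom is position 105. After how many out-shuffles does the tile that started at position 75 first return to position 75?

3

Follow position 75 under repeated out-shuffles:
75 → 45 → 90 → 75
It first returns after 3 out-shuffles.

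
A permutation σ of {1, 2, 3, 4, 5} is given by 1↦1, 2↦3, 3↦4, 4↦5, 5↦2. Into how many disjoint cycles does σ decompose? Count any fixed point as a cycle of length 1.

Cycle decomposition: (1) (2 3 4 5).
2 cycles.

2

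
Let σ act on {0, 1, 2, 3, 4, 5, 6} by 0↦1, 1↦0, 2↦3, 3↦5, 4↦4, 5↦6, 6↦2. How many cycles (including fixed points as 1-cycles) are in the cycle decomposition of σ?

3

Cycle decomposition: (0 1) (2 3 5 6) (4).
3 cycles.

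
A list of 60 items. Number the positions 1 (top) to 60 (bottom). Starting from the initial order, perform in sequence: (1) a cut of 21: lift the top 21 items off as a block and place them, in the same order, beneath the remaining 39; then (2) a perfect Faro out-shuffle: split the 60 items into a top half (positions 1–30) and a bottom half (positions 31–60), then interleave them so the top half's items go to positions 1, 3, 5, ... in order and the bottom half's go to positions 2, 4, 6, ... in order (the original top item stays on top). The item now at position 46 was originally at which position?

14

Undo the operations in reverse order, starting from position 46:
  undo op 2 (out-shuffle, from bottom half): 46 ← 53
  undo op 1 (cut 21): 53 ← 14
So the item at position 46 came from original position 14.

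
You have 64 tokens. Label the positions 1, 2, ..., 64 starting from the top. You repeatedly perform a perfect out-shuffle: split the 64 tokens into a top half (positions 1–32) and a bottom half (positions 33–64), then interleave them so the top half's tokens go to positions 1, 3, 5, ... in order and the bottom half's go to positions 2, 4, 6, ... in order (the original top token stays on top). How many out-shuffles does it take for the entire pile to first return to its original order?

6

The out-shuffle permutes the 64 positions with cycle lengths [1, 1, 2, 3, 3, 6, 6, 6, 6, 6, 6, 6, 6, 6].
Every token is home exactly when every cycle has completed a whole number of laps, i.e. after lcm(1, 2, 3, 6) = 6 out-shuffles.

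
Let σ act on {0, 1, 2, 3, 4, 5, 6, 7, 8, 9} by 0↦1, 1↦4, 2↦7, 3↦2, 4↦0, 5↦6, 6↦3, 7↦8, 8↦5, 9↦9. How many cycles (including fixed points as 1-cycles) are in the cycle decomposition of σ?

3

Cycle decomposition: (0 1 4) (2 7 8 5 6 3) (9).
3 cycles.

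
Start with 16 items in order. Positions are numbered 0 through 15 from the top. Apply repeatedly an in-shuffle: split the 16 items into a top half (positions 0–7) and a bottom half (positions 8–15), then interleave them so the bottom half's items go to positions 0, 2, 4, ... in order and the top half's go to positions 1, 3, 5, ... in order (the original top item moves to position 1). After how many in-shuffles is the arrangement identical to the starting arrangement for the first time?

8

The in-shuffle permutes the 16 positions with cycle lengths [8, 8].
Every item is home exactly when every cycle has completed a whole number of laps, i.e. after lcm(8) = 8 in-shuffles.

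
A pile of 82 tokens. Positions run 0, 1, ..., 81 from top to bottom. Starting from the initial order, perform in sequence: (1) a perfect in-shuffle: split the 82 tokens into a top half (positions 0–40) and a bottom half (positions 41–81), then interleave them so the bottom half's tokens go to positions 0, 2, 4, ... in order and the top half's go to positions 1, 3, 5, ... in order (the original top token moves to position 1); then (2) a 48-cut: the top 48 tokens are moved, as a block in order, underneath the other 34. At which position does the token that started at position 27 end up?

7

Track the token from position 27 forward through each operation:
  after op 1 (in-shuffle): 27 → 55
  after op 2 (cut 48): 55 → 7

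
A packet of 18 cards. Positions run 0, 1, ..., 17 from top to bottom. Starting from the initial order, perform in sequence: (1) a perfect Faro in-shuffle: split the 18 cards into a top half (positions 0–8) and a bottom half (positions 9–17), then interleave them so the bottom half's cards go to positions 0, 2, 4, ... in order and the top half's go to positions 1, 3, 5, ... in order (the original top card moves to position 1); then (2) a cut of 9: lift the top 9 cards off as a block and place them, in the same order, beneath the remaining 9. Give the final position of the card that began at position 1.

Track the card from position 1 forward through each operation:
  after op 1 (in-shuffle): 1 → 3
  after op 2 (cut 9): 3 → 12

12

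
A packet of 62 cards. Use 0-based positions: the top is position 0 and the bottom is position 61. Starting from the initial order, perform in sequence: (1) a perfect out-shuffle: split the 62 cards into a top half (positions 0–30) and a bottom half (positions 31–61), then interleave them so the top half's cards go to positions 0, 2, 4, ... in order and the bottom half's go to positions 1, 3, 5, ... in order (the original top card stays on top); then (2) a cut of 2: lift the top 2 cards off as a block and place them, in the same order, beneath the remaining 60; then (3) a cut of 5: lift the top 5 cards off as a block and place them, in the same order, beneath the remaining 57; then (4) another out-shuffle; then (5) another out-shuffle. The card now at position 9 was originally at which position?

Undo the operations in reverse order, starting from position 9:
  undo op 5 (out-shuffle, from bottom half): 9 ← 35
  undo op 4 (out-shuffle, from bottom half): 35 ← 48
  undo op 3 (cut 5): 48 ← 53
  undo op 2 (cut 2): 53 ← 55
  undo op 1 (out-shuffle, from bottom half): 55 ← 58
So the card at position 9 came from original position 58.

58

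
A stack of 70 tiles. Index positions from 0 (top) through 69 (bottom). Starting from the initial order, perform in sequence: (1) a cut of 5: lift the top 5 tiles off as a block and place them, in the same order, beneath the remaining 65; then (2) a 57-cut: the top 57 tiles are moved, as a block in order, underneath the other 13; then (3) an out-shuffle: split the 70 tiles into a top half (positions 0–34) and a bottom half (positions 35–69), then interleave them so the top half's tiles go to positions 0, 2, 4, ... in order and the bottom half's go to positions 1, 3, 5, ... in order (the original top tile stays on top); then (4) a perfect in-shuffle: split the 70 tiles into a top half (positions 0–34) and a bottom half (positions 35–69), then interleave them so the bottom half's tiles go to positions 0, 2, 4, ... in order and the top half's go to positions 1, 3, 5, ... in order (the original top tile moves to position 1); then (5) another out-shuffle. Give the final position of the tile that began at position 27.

6

Track the tile from position 27 forward through each operation:
  after op 1 (cut 5): 27 → 22
  after op 2 (cut 57): 22 → 35
  after op 3 (out-shuffle): 35 → 1
  after op 4 (in-shuffle): 1 → 3
  after op 5 (out-shuffle): 3 → 6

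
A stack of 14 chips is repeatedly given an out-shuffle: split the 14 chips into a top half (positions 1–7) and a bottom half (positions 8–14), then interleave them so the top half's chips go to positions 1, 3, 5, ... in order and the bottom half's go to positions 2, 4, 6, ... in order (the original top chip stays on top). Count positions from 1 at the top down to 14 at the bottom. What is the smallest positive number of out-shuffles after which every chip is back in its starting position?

12

The out-shuffle permutes the 14 positions with cycle lengths [1, 1, 12].
Every chip is home exactly when every cycle has completed a whole number of laps, i.e. after lcm(1, 12) = 12 out-shuffles.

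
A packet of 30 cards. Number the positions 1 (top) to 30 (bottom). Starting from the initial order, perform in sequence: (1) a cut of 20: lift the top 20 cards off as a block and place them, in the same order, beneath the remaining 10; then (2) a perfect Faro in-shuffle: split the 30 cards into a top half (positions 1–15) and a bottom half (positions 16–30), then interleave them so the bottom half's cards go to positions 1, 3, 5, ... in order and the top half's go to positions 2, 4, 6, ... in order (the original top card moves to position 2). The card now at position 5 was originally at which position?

Undo the operations in reverse order, starting from position 5:
  undo op 2 (in-shuffle, from bottom half): 5 ← 18
  undo op 1 (cut 20): 18 ← 8
So the card at position 5 came from original position 8.

8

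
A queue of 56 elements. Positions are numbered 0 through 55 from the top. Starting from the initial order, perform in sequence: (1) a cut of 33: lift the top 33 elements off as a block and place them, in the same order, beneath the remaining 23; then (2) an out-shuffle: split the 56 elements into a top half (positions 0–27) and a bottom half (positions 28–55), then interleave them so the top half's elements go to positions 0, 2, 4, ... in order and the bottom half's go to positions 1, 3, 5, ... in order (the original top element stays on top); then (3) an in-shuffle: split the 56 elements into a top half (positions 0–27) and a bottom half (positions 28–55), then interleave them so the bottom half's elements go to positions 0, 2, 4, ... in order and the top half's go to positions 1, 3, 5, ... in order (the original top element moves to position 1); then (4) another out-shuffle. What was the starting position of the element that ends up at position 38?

9

Undo the operations in reverse order, starting from position 38:
  undo op 4 (out-shuffle, from top half): 38 ← 19
  undo op 3 (in-shuffle, from top half): 19 ← 9
  undo op 2 (out-shuffle, from bottom half): 9 ← 32
  undo op 1 (cut 33): 32 ← 9
So the element at position 38 came from original position 9.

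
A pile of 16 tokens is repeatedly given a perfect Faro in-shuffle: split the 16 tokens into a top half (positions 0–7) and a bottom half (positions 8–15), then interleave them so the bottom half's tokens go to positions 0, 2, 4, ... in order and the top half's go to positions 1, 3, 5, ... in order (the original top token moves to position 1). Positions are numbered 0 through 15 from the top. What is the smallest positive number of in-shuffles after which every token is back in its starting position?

The in-shuffle permutes the 16 positions with cycle lengths [8, 8].
Every token is home exactly when every cycle has completed a whole number of laps, i.e. after lcm(8) = 8 in-shuffles.

8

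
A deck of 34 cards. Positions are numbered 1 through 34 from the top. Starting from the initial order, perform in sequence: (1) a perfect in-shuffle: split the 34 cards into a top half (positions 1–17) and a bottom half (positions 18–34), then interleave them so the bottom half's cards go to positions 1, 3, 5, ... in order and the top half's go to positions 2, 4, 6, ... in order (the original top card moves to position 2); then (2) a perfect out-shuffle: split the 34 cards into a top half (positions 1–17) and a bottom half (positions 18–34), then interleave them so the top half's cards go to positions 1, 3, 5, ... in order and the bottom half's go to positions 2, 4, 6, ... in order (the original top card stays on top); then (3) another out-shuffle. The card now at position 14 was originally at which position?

Undo the operations in reverse order, starting from position 14:
  undo op 3 (out-shuffle, from bottom half): 14 ← 24
  undo op 2 (out-shuffle, from bottom half): 24 ← 29
  undo op 1 (in-shuffle, from bottom half): 29 ← 32
So the card at position 14 came from original position 32.

32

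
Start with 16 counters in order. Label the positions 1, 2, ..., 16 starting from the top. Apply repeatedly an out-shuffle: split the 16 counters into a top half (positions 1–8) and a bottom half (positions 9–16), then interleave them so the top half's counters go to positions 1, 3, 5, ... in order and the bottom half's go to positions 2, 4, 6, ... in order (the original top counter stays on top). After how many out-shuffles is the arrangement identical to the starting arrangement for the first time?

The out-shuffle permutes the 16 positions with cycle lengths [1, 1, 2, 4, 4, 4].
Every counter is home exactly when every cycle has completed a whole number of laps, i.e. after lcm(1, 2, 4) = 4 out-shuffles.

4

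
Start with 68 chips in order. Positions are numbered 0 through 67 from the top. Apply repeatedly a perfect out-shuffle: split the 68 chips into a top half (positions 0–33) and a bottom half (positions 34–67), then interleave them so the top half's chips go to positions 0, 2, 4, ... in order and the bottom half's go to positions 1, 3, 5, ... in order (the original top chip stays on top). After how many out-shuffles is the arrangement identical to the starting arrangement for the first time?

66

The out-shuffle permutes the 68 positions with cycle lengths [1, 1, 66].
Every chip is home exactly when every cycle has completed a whole number of laps, i.e. after lcm(1, 66) = 66 out-shuffles.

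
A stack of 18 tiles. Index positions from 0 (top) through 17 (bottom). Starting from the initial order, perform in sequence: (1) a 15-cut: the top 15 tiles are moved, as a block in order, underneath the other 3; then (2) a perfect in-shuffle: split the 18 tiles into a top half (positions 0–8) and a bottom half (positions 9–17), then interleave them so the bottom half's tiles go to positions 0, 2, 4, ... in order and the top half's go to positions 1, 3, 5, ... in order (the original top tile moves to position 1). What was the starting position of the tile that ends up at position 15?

4

Undo the operations in reverse order, starting from position 15:
  undo op 2 (in-shuffle, from top half): 15 ← 7
  undo op 1 (cut 15): 7 ← 4
So the tile at position 15 came from original position 4.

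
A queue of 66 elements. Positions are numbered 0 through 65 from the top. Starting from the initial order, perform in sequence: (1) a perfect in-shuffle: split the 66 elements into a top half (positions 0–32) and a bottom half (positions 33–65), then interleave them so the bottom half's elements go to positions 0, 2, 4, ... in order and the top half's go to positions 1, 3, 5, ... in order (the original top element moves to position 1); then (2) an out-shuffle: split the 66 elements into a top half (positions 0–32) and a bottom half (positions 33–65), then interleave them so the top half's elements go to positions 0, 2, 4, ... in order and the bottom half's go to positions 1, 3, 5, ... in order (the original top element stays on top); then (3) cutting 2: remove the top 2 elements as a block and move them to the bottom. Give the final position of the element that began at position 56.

25

Track the element from position 56 forward through each operation:
  after op 1 (in-shuffle): 56 → 46
  after op 2 (out-shuffle): 46 → 27
  after op 3 (cut 2): 27 → 25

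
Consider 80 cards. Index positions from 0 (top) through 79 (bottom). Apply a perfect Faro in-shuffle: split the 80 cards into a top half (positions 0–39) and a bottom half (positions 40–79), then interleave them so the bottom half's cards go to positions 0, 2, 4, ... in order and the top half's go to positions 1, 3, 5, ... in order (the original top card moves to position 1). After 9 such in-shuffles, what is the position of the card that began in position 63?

43

Track the card's position through each in-shuffle:
63 → 46 → 12 → 25 → 51 → 22 → 45 → 10 → 21 → 43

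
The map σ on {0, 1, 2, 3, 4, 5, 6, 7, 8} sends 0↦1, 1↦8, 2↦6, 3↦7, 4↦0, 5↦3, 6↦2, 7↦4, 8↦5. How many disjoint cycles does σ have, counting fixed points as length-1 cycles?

2

Cycle decomposition: (0 1 8 5 3 7 4) (2 6).
2 cycles.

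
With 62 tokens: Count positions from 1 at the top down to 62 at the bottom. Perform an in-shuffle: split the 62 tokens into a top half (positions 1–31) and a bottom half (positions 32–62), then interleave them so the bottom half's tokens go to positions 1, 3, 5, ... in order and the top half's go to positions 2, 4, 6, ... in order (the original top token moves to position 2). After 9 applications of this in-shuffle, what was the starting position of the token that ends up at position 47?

Work backwards from position 47, undoing one in-shuffle at a time:
47 ← 55 ← 59 ← 61 ← 62 ← 31 ← 47 ← 55 ← 59 ← 61
So the token now at position 47 started at position 61.

61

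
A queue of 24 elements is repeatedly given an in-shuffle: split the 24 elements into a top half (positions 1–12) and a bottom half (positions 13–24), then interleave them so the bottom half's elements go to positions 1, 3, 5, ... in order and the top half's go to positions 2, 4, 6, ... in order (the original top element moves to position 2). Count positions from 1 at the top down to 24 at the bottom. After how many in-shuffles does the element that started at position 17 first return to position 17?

Follow position 17 under repeated in-shuffles:
17 → 9 → 18 → 11 → 22 → 19 → 13 → 1 → 2 → 4 → 8 → 16 → 7 → 14 → 3 → 6 → 12 → 24 → 23 → 21 → 17
It first returns after 20 in-shuffles.

20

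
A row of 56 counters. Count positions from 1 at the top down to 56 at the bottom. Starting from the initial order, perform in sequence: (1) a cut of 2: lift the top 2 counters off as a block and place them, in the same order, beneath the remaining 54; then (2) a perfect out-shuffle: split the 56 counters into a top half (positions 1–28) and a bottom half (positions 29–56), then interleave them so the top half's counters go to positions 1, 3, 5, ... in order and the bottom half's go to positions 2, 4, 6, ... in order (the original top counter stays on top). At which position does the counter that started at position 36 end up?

Track the counter from position 36 forward through each operation:
  after op 1 (cut 2): 36 → 34
  after op 2 (out-shuffle): 34 → 12

12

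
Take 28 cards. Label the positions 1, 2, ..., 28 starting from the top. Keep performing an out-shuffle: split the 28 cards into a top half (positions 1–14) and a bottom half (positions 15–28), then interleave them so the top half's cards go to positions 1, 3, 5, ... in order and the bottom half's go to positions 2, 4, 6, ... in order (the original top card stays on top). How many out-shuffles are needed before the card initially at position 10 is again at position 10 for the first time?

Follow position 10 under repeated out-shuffles:
10 → 19 → 10
It first returns after 2 out-shuffles.

2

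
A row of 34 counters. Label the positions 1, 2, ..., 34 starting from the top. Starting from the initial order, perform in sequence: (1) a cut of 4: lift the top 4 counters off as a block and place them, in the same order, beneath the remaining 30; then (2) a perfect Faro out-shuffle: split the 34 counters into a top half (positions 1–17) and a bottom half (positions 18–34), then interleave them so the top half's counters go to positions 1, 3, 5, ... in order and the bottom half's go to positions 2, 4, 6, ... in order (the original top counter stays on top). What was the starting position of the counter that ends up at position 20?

Undo the operations in reverse order, starting from position 20:
  undo op 2 (out-shuffle, from bottom half): 20 ← 27
  undo op 1 (cut 4): 27 ← 31
So the counter at position 20 came from original position 31.

31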